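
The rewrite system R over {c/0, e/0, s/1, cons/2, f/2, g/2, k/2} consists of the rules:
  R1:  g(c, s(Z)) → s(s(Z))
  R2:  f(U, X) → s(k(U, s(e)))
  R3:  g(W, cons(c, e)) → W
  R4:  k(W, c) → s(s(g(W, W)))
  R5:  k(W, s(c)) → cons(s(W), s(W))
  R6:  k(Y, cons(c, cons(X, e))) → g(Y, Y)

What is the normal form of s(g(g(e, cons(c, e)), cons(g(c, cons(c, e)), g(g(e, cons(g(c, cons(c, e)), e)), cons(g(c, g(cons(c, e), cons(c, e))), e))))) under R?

1. s(g(g(e, cons(c, e)), cons(g(c, cons(c, e)), g(g(e, cons(g(c, cons(c, e)), e)), cons(g(c, g(cons(c, e), cons(c, e))), e)))))  →  s(g(e, cons(g(c, cons(c, e)), g(g(e, cons(g(c, cons(c, e)), e)), cons(g(c, g(cons(c, e), cons(c, e))), e)))))   [R3 at 1.1]
2. s(g(e, cons(g(c, cons(c, e)), g(g(e, cons(g(c, cons(c, e)), e)), cons(g(c, g(cons(c, e), cons(c, e))), e)))))  →  s(g(e, cons(c, g(g(e, cons(g(c, cons(c, e)), e)), cons(g(c, g(cons(c, e), cons(c, e))), e)))))   [R3 at 1.2.1]
3. s(g(e, cons(c, g(g(e, cons(g(c, cons(c, e)), e)), cons(g(c, g(cons(c, e), cons(c, e))), e)))))  →  s(g(e, cons(c, g(g(e, cons(c, e)), cons(g(c, g(cons(c, e), cons(c, e))), e)))))   [R3 at 1.2.2.1.2.1]
4. s(g(e, cons(c, g(g(e, cons(c, e)), cons(g(c, g(cons(c, e), cons(c, e))), e)))))  →  s(g(e, cons(c, g(e, cons(g(c, g(cons(c, e), cons(c, e))), e)))))   [R3 at 1.2.2.1]
5. s(g(e, cons(c, g(e, cons(g(c, g(cons(c, e), cons(c, e))), e)))))  →  s(g(e, cons(c, g(e, cons(g(c, cons(c, e)), e)))))   [R3 at 1.2.2.2.1.2]
6. s(g(e, cons(c, g(e, cons(g(c, cons(c, e)), e)))))  →  s(g(e, cons(c, g(e, cons(c, e)))))   [R3 at 1.2.2.2.1]
7. s(g(e, cons(c, g(e, cons(c, e)))))  →  s(g(e, cons(c, e)))   [R3 at 1.2.2]
8. s(g(e, cons(c, e)))  →  s(e)   [R3 at 1]

s(e)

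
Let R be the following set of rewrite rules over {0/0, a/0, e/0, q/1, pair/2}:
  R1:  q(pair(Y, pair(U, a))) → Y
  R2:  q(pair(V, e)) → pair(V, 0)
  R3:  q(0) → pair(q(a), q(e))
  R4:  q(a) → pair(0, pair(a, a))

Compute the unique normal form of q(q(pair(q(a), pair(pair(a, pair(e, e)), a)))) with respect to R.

1. q(q(pair(q(a), pair(pair(a, pair(e, e)), a))))  →  q(q(a))   [R1 at 1]
2. q(q(a))  →  q(pair(0, pair(a, a)))   [R4 at 1]
3. q(pair(0, pair(a, a)))  →  0   [R1 at ε]

0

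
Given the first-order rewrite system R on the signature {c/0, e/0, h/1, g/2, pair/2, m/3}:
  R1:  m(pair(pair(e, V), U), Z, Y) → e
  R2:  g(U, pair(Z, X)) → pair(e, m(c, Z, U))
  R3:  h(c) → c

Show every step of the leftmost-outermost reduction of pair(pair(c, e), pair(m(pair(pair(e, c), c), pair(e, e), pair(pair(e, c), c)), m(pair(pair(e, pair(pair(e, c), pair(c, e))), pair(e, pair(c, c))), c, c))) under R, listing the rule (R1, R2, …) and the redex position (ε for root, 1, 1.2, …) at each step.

1. pair(pair(c, e), pair(m(pair(pair(e, c), c), pair(e, e), pair(pair(e, c), c)), m(pair(pair(e, pair(pair(e, c), pair(c, e))), pair(e, pair(c, c))), c, c)))  →  pair(pair(c, e), pair(e, m(pair(pair(e, pair(pair(e, c), pair(c, e))), pair(e, pair(c, c))), c, c)))   [R1 at 2.1]
2. pair(pair(c, e), pair(e, m(pair(pair(e, pair(pair(e, c), pair(c, e))), pair(e, pair(c, c))), c, c)))  →  pair(pair(c, e), pair(e, e))   [R1 at 2.2]

pair(pair(c, e), pair(e, e))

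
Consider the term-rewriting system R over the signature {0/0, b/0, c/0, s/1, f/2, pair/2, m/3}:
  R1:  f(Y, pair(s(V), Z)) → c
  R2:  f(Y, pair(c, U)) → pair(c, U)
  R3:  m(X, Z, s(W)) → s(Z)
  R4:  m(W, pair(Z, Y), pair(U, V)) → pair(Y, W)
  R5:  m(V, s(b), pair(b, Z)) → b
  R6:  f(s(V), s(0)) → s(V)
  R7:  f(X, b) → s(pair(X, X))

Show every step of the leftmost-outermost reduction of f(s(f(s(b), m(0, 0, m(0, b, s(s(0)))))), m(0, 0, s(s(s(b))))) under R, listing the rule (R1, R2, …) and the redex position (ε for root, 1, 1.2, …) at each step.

s(s(b))

1. f(s(f(s(b), m(0, 0, m(0, b, s(s(0)))))), m(0, 0, s(s(s(b)))))  →  f(s(f(s(b), m(0, 0, s(b)))), m(0, 0, s(s(s(b)))))   [R3 at 1.1.2.3]
2. f(s(f(s(b), m(0, 0, s(b)))), m(0, 0, s(s(s(b)))))  →  f(s(f(s(b), s(0))), m(0, 0, s(s(s(b)))))   [R3 at 1.1.2]
3. f(s(f(s(b), s(0))), m(0, 0, s(s(s(b)))))  →  f(s(s(b)), m(0, 0, s(s(s(b)))))   [R6 at 1.1]
4. f(s(s(b)), m(0, 0, s(s(s(b)))))  →  f(s(s(b)), s(0))   [R3 at 2]
5. f(s(s(b)), s(0))  →  s(s(b))   [R6 at ε]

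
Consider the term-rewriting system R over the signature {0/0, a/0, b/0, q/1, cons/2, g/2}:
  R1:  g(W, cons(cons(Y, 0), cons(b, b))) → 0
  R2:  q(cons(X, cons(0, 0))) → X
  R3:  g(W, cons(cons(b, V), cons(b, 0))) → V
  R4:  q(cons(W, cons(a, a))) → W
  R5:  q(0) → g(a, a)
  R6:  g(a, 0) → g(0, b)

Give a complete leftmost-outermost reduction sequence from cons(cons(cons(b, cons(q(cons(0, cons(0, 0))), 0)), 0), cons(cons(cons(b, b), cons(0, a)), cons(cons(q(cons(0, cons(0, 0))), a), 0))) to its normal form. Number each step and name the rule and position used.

cons(cons(cons(b, cons(0, 0)), 0), cons(cons(cons(b, b), cons(0, a)), cons(cons(0, a), 0)))

1. cons(cons(cons(b, cons(q(cons(0, cons(0, 0))), 0)), 0), cons(cons(cons(b, b), cons(0, a)), cons(cons(q(cons(0, cons(0, 0))), a), 0)))  →  cons(cons(cons(b, cons(0, 0)), 0), cons(cons(cons(b, b), cons(0, a)), cons(cons(q(cons(0, cons(0, 0))), a), 0)))   [R2 at 1.1.2.1]
2. cons(cons(cons(b, cons(0, 0)), 0), cons(cons(cons(b, b), cons(0, a)), cons(cons(q(cons(0, cons(0, 0))), a), 0)))  →  cons(cons(cons(b, cons(0, 0)), 0), cons(cons(cons(b, b), cons(0, a)), cons(cons(0, a), 0)))   [R2 at 2.2.1.1]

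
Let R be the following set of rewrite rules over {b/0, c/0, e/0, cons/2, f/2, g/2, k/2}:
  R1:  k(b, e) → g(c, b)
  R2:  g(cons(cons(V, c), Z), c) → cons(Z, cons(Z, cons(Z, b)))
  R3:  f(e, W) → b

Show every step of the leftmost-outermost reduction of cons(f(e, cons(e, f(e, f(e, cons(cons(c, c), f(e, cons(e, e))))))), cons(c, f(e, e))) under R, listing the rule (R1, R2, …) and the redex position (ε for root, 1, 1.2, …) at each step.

cons(b, cons(c, b))

1. cons(f(e, cons(e, f(e, f(e, cons(cons(c, c), f(e, cons(e, e))))))), cons(c, f(e, e)))  →  cons(b, cons(c, f(e, e)))   [R3 at 1]
2. cons(b, cons(c, f(e, e)))  →  cons(b, cons(c, b))   [R3 at 2.2]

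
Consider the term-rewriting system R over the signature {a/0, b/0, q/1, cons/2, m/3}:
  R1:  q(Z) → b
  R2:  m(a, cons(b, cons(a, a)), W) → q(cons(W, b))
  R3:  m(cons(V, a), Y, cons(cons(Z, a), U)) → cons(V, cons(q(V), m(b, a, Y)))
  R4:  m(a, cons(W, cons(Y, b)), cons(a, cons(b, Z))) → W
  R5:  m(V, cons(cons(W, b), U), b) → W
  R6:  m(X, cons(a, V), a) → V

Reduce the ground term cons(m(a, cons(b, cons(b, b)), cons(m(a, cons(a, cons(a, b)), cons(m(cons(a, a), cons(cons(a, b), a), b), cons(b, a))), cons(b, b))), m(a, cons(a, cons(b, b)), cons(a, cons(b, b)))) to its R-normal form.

cons(b, a)

1. cons(m(a, cons(b, cons(b, b)), cons(m(a, cons(a, cons(a, b)), cons(m(cons(a, a), cons(cons(a, b), a), b), cons(b, a))), cons(b, b))), m(a, cons(a, cons(b, b)), cons(a, cons(b, b))))  →  cons(m(a, cons(b, cons(b, b)), cons(m(a, cons(a, cons(a, b)), cons(a, cons(b, a))), cons(b, b))), m(a, cons(a, cons(b, b)), cons(a, cons(b, b))))   [R5 at 1.3.1.3.1]
2. cons(m(a, cons(b, cons(b, b)), cons(m(a, cons(a, cons(a, b)), cons(a, cons(b, a))), cons(b, b))), m(a, cons(a, cons(b, b)), cons(a, cons(b, b))))  →  cons(m(a, cons(b, cons(b, b)), cons(a, cons(b, b))), m(a, cons(a, cons(b, b)), cons(a, cons(b, b))))   [R4 at 1.3.1]
3. cons(m(a, cons(b, cons(b, b)), cons(a, cons(b, b))), m(a, cons(a, cons(b, b)), cons(a, cons(b, b))))  →  cons(b, m(a, cons(a, cons(b, b)), cons(a, cons(b, b))))   [R4 at 1]
4. cons(b, m(a, cons(a, cons(b, b)), cons(a, cons(b, b))))  →  cons(b, a)   [R4 at 2]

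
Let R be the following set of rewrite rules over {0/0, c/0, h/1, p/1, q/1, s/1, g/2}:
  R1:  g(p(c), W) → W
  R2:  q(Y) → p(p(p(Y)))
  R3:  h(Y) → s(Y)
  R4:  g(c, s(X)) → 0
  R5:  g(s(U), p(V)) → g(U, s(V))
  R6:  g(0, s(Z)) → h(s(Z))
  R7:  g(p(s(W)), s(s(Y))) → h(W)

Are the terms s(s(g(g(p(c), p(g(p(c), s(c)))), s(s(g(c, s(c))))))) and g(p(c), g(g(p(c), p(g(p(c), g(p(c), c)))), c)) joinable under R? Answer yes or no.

Reduce t₁ = s(s(g(g(p(c), p(g(p(c), s(c)))), s(s(g(c, s(c))))))):
1. s(s(g(g(p(c), p(g(p(c), s(c)))), s(s(g(c, s(c)))))))  →  s(s(g(p(g(p(c), s(c))), s(s(g(c, s(c)))))))   [R1 at 1.1.1]
2. s(s(g(p(g(p(c), s(c))), s(s(g(c, s(c)))))))  →  s(s(g(p(s(c)), s(s(g(c, s(c)))))))   [R1 at 1.1.1.1]
3. s(s(g(p(s(c)), s(s(g(c, s(c)))))))  →  s(s(h(c)))   [R7 at 1.1]
4. s(s(h(c)))  →  s(s(s(c)))   [R3 at 1.1]

Reduce t₂ = g(p(c), g(g(p(c), p(g(p(c), g(p(c), c)))), c)):
1. g(p(c), g(g(p(c), p(g(p(c), g(p(c), c)))), c))  →  g(g(p(c), p(g(p(c), g(p(c), c)))), c)   [R1 at ε]
2. g(g(p(c), p(g(p(c), g(p(c), c)))), c)  →  g(p(g(p(c), g(p(c), c))), c)   [R1 at 1]
3. g(p(g(p(c), g(p(c), c))), c)  →  g(p(g(p(c), c)), c)   [R1 at 1.1]
4. g(p(g(p(c), c)), c)  →  g(p(c), c)   [R1 at 1.1]
5. g(p(c), c)  →  c   [R1 at ε]

no — NF(t₁) = s(s(s(c))), NF(t₂) = c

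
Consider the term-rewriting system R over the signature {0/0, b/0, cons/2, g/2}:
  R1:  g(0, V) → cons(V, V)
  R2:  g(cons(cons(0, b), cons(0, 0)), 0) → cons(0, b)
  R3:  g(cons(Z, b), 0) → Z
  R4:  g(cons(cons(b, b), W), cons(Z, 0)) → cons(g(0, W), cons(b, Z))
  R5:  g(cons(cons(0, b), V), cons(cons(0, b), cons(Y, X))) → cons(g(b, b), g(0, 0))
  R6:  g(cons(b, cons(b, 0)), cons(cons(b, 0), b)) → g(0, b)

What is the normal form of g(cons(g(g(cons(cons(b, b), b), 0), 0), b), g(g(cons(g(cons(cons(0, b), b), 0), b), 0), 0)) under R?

1. g(cons(g(g(cons(cons(b, b), b), 0), 0), b), g(g(cons(g(cons(cons(0, b), b), 0), b), 0), 0))  →  g(cons(g(cons(b, b), 0), b), g(g(cons(g(cons(cons(0, b), b), 0), b), 0), 0))   [R3 at 1.1.1]
2. g(cons(g(cons(b, b), 0), b), g(g(cons(g(cons(cons(0, b), b), 0), b), 0), 0))  →  g(cons(b, b), g(g(cons(g(cons(cons(0, b), b), 0), b), 0), 0))   [R3 at 1.1]
3. g(cons(b, b), g(g(cons(g(cons(cons(0, b), b), 0), b), 0), 0))  →  g(cons(b, b), g(g(cons(cons(0, b), b), 0), 0))   [R3 at 2.1]
4. g(cons(b, b), g(g(cons(cons(0, b), b), 0), 0))  →  g(cons(b, b), g(cons(0, b), 0))   [R3 at 2.1]
5. g(cons(b, b), g(cons(0, b), 0))  →  g(cons(b, b), 0)   [R3 at 2]
6. g(cons(b, b), 0)  →  b   [R3 at ε]

b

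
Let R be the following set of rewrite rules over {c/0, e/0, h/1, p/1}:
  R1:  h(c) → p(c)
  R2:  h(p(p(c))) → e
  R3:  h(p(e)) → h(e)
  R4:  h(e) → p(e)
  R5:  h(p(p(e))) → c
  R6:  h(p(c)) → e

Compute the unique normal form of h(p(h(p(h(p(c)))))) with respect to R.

c

1. h(p(h(p(h(p(c))))))  →  h(p(h(p(e))))   [R6 at 1.1.1.1]
2. h(p(h(p(e))))  →  h(p(h(e)))   [R3 at 1.1]
3. h(p(h(e)))  →  h(p(p(e)))   [R4 at 1.1]
4. h(p(p(e)))  →  c   [R5 at ε]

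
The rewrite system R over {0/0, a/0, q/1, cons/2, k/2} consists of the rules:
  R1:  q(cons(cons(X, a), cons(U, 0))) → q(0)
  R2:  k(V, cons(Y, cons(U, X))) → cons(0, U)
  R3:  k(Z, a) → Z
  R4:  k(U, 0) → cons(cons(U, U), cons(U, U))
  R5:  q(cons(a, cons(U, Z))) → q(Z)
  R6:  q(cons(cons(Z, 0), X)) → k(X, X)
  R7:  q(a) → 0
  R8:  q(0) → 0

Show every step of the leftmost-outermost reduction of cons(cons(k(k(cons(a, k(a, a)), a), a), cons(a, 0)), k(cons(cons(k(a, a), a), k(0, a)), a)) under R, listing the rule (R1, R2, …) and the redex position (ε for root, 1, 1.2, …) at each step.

cons(cons(cons(a, a), cons(a, 0)), cons(cons(a, a), 0))

1. cons(cons(k(k(cons(a, k(a, a)), a), a), cons(a, 0)), k(cons(cons(k(a, a), a), k(0, a)), a))  →  cons(cons(k(cons(a, k(a, a)), a), cons(a, 0)), k(cons(cons(k(a, a), a), k(0, a)), a))   [R3 at 1.1]
2. cons(cons(k(cons(a, k(a, a)), a), cons(a, 0)), k(cons(cons(k(a, a), a), k(0, a)), a))  →  cons(cons(cons(a, k(a, a)), cons(a, 0)), k(cons(cons(k(a, a), a), k(0, a)), a))   [R3 at 1.1]
3. cons(cons(cons(a, k(a, a)), cons(a, 0)), k(cons(cons(k(a, a), a), k(0, a)), a))  →  cons(cons(cons(a, a), cons(a, 0)), k(cons(cons(k(a, a), a), k(0, a)), a))   [R3 at 1.1.2]
4. cons(cons(cons(a, a), cons(a, 0)), k(cons(cons(k(a, a), a), k(0, a)), a))  →  cons(cons(cons(a, a), cons(a, 0)), cons(cons(k(a, a), a), k(0, a)))   [R3 at 2]
5. cons(cons(cons(a, a), cons(a, 0)), cons(cons(k(a, a), a), k(0, a)))  →  cons(cons(cons(a, a), cons(a, 0)), cons(cons(a, a), k(0, a)))   [R3 at 2.1.1]
6. cons(cons(cons(a, a), cons(a, 0)), cons(cons(a, a), k(0, a)))  →  cons(cons(cons(a, a), cons(a, 0)), cons(cons(a, a), 0))   [R3 at 2.2]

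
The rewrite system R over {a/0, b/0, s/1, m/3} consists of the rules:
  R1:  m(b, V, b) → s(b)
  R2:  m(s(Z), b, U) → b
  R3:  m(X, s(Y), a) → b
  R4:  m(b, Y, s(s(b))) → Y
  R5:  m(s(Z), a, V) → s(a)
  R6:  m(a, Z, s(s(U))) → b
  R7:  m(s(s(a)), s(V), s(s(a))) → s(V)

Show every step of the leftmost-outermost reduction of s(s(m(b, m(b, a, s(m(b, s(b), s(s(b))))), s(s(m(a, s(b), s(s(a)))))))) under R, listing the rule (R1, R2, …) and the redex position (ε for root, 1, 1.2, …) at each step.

s(s(a))

1. s(s(m(b, m(b, a, s(m(b, s(b), s(s(b))))), s(s(m(a, s(b), s(s(a))))))))  →  s(s(m(b, m(b, a, s(s(b))), s(s(m(a, s(b), s(s(a))))))))   [R4 at 1.1.2.3.1]
2. s(s(m(b, m(b, a, s(s(b))), s(s(m(a, s(b), s(s(a))))))))  →  s(s(m(b, a, s(s(m(a, s(b), s(s(a))))))))   [R4 at 1.1.2]
3. s(s(m(b, a, s(s(m(a, s(b), s(s(a))))))))  →  s(s(m(b, a, s(s(b)))))   [R6 at 1.1.3.1.1]
4. s(s(m(b, a, s(s(b)))))  →  s(s(a))   [R4 at 1.1]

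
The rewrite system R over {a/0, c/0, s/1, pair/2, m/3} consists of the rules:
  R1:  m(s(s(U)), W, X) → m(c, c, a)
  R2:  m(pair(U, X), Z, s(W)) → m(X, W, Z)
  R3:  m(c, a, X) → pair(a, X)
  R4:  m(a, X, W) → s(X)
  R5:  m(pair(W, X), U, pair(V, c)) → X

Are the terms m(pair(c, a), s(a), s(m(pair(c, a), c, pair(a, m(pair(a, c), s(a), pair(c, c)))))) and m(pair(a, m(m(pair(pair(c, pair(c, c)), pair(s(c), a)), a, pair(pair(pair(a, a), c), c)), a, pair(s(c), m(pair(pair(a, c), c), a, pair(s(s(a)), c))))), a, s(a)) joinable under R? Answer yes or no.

yes — NF(t₁) = s(a), NF(t₂) = s(a)

Reduce t₁ = m(pair(c, a), s(a), s(m(pair(c, a), c, pair(a, m(pair(a, c), s(a), pair(c, c)))))):
1. m(pair(c, a), s(a), s(m(pair(c, a), c, pair(a, m(pair(a, c), s(a), pair(c, c))))))  →  m(a, m(pair(c, a), c, pair(a, m(pair(a, c), s(a), pair(c, c)))), s(a))   [R2 at ε]
2. m(a, m(pair(c, a), c, pair(a, m(pair(a, c), s(a), pair(c, c)))), s(a))  →  s(m(pair(c, a), c, pair(a, m(pair(a, c), s(a), pair(c, c)))))   [R4 at ε]
3. s(m(pair(c, a), c, pair(a, m(pair(a, c), s(a), pair(c, c)))))  →  s(m(pair(c, a), c, pair(a, c)))   [R5 at 1.3.2]
4. s(m(pair(c, a), c, pair(a, c)))  →  s(a)   [R5 at 1]

Reduce t₂ = m(pair(a, m(m(pair(pair(c, pair(c, c)), pair(s(c), a)), a, pair(pair(pair(a, a), c), c)), a, pair(s(c), m(pair(pair(a, c), c), a, pair(s(s(a)), c))))), a, s(a)):
1. m(pair(a, m(m(pair(pair(c, pair(c, c)), pair(s(c), a)), a, pair(pair(pair(a, a), c), c)), a, pair(s(c), m(pair(pair(a, c), c), a, pair(s(s(a)), c))))), a, s(a))  →  m(m(m(pair(pair(c, pair(c, c)), pair(s(c), a)), a, pair(pair(pair(a, a), c), c)), a, pair(s(c), m(pair(pair(a, c), c), a, pair(s(s(a)), c)))), a, a)   [R2 at ε]
2. m(m(m(pair(pair(c, pair(c, c)), pair(s(c), a)), a, pair(pair(pair(a, a), c), c)), a, pair(s(c), m(pair(pair(a, c), c), a, pair(s(s(a)), c)))), a, a)  →  m(m(pair(s(c), a), a, pair(s(c), m(pair(pair(a, c), c), a, pair(s(s(a)), c)))), a, a)   [R5 at 1.1]
3. m(m(pair(s(c), a), a, pair(s(c), m(pair(pair(a, c), c), a, pair(s(s(a)), c)))), a, a)  →  m(m(pair(s(c), a), a, pair(s(c), c)), a, a)   [R5 at 1.3.2]
4. m(m(pair(s(c), a), a, pair(s(c), c)), a, a)  →  m(a, a, a)   [R5 at 1]
5. m(a, a, a)  →  s(a)   [R4 at ε]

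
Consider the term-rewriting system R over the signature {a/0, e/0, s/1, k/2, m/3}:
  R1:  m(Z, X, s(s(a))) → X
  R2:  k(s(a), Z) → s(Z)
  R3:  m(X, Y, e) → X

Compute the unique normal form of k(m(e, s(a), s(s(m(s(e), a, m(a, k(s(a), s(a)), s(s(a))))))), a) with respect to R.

s(a)

1. k(m(e, s(a), s(s(m(s(e), a, m(a, k(s(a), s(a)), s(s(a))))))), a)  →  k(m(e, s(a), s(s(m(s(e), a, k(s(a), s(a)))))), a)   [R1 at 1.3.1.1.3]
2. k(m(e, s(a), s(s(m(s(e), a, k(s(a), s(a)))))), a)  →  k(m(e, s(a), s(s(m(s(e), a, s(s(a)))))), a)   [R2 at 1.3.1.1.3]
3. k(m(e, s(a), s(s(m(s(e), a, s(s(a)))))), a)  →  k(m(e, s(a), s(s(a))), a)   [R1 at 1.3.1.1]
4. k(m(e, s(a), s(s(a))), a)  →  k(s(a), a)   [R1 at 1]
5. k(s(a), a)  →  s(a)   [R2 at ε]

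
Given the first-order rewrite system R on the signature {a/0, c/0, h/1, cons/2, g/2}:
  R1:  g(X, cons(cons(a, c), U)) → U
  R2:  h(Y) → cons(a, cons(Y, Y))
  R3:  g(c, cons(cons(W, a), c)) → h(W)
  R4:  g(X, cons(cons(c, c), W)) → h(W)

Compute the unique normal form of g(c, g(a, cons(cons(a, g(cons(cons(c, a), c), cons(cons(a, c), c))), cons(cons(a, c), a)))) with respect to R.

a

1. g(c, g(a, cons(cons(a, g(cons(cons(c, a), c), cons(cons(a, c), c))), cons(cons(a, c), a))))  →  g(c, g(a, cons(cons(a, c), cons(cons(a, c), a))))   [R1 at 2.2.1.2]
2. g(c, g(a, cons(cons(a, c), cons(cons(a, c), a))))  →  g(c, cons(cons(a, c), a))   [R1 at 2]
3. g(c, cons(cons(a, c), a))  →  a   [R1 at ε]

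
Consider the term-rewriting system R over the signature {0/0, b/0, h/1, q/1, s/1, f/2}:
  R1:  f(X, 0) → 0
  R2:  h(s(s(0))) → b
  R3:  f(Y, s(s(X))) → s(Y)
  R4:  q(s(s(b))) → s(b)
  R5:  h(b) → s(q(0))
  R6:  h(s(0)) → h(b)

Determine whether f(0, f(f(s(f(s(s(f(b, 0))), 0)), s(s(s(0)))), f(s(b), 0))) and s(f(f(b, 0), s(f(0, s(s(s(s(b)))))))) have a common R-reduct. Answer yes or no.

Reduce t₁ = f(0, f(f(s(f(s(s(f(b, 0))), 0)), s(s(s(0)))), f(s(b), 0))):
1. f(0, f(f(s(f(s(s(f(b, 0))), 0)), s(s(s(0)))), f(s(b), 0)))  →  f(0, f(s(s(f(s(s(f(b, 0))), 0))), f(s(b), 0)))   [R3 at 2.1]
2. f(0, f(s(s(f(s(s(f(b, 0))), 0))), f(s(b), 0)))  →  f(0, f(s(s(0)), f(s(b), 0)))   [R1 at 2.1.1.1]
3. f(0, f(s(s(0)), f(s(b), 0)))  →  f(0, f(s(s(0)), 0))   [R1 at 2.2]
4. f(0, f(s(s(0)), 0))  →  f(0, 0)   [R1 at 2]
5. f(0, 0)  →  0   [R1 at ε]

Reduce t₂ = s(f(f(b, 0), s(f(0, s(s(s(s(b)))))))):
1. s(f(f(b, 0), s(f(0, s(s(s(s(b))))))))  →  s(f(0, s(f(0, s(s(s(s(b))))))))   [R1 at 1.1]
2. s(f(0, s(f(0, s(s(s(s(b))))))))  →  s(f(0, s(s(0))))   [R3 at 1.2.1]
3. s(f(0, s(s(0))))  →  s(s(0))   [R3 at 1]

no — NF(t₁) = 0, NF(t₂) = s(s(0))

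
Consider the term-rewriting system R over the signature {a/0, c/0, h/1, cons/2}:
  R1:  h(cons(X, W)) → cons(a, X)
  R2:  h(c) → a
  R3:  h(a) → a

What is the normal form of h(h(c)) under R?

a

1. h(h(c))  →  h(a)   [R2 at 1]
2. h(a)  →  a   [R3 at ε]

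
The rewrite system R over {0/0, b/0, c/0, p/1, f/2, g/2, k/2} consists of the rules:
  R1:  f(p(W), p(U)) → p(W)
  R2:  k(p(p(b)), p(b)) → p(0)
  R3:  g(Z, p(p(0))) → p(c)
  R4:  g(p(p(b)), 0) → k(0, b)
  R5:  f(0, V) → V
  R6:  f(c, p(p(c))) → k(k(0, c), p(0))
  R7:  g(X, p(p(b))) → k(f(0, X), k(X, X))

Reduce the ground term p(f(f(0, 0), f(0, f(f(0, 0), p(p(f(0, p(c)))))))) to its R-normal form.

1. p(f(f(0, 0), f(0, f(f(0, 0), p(p(f(0, p(c))))))))  →  p(f(0, f(0, f(f(0, 0), p(p(f(0, p(c))))))))   [R5 at 1.1]
2. p(f(0, f(0, f(f(0, 0), p(p(f(0, p(c))))))))  →  p(f(0, f(f(0, 0), p(p(f(0, p(c)))))))   [R5 at 1]
3. p(f(0, f(f(0, 0), p(p(f(0, p(c)))))))  →  p(f(f(0, 0), p(p(f(0, p(c))))))   [R5 at 1]
4. p(f(f(0, 0), p(p(f(0, p(c))))))  →  p(f(0, p(p(f(0, p(c))))))   [R5 at 1.1]
5. p(f(0, p(p(f(0, p(c))))))  →  p(p(p(f(0, p(c)))))   [R5 at 1]
6. p(p(p(f(0, p(c)))))  →  p(p(p(p(c))))   [R5 at 1.1.1]

p(p(p(p(c))))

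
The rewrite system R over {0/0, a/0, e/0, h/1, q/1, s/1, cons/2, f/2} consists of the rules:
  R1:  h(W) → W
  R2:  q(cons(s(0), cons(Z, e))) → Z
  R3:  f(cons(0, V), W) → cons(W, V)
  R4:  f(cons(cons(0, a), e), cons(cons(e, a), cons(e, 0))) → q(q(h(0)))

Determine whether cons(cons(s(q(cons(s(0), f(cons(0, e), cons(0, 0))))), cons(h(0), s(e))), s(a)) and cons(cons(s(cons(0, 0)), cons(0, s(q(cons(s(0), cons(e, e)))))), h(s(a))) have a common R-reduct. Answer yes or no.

Reduce t₁ = cons(cons(s(q(cons(s(0), f(cons(0, e), cons(0, 0))))), cons(h(0), s(e))), s(a)):
1. cons(cons(s(q(cons(s(0), f(cons(0, e), cons(0, 0))))), cons(h(0), s(e))), s(a))  →  cons(cons(s(q(cons(s(0), cons(cons(0, 0), e)))), cons(h(0), s(e))), s(a))   [R3 at 1.1.1.1.2]
2. cons(cons(s(q(cons(s(0), cons(cons(0, 0), e)))), cons(h(0), s(e))), s(a))  →  cons(cons(s(cons(0, 0)), cons(h(0), s(e))), s(a))   [R2 at 1.1.1]
3. cons(cons(s(cons(0, 0)), cons(h(0), s(e))), s(a))  →  cons(cons(s(cons(0, 0)), cons(0, s(e))), s(a))   [R1 at 1.2.1]

Reduce t₂ = cons(cons(s(cons(0, 0)), cons(0, s(q(cons(s(0), cons(e, e)))))), h(s(a))):
1. cons(cons(s(cons(0, 0)), cons(0, s(q(cons(s(0), cons(e, e)))))), h(s(a)))  →  cons(cons(s(cons(0, 0)), cons(0, s(e))), h(s(a)))   [R2 at 1.2.2.1]
2. cons(cons(s(cons(0, 0)), cons(0, s(e))), h(s(a)))  →  cons(cons(s(cons(0, 0)), cons(0, s(e))), s(a))   [R1 at 2]

yes — NF(t₁) = cons(cons(s(cons(0, 0)), cons(0, s(e))), s(a)), NF(t₂) = cons(cons(s(cons(0, 0)), cons(0, s(e))), s(a))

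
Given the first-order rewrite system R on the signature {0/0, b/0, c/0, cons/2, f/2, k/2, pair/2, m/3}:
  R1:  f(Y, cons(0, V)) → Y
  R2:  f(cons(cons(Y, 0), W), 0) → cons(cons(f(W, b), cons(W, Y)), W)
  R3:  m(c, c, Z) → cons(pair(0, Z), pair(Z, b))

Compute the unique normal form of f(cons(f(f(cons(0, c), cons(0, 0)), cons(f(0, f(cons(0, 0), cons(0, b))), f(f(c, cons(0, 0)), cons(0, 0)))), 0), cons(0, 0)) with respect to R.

cons(cons(0, c), 0)

1. f(cons(f(f(cons(0, c), cons(0, 0)), cons(f(0, f(cons(0, 0), cons(0, b))), f(f(c, cons(0, 0)), cons(0, 0)))), 0), cons(0, 0))  →  cons(f(f(cons(0, c), cons(0, 0)), cons(f(0, f(cons(0, 0), cons(0, b))), f(f(c, cons(0, 0)), cons(0, 0)))), 0)   [R1 at ε]
2. cons(f(f(cons(0, c), cons(0, 0)), cons(f(0, f(cons(0, 0), cons(0, b))), f(f(c, cons(0, 0)), cons(0, 0)))), 0)  →  cons(f(cons(0, c), cons(f(0, f(cons(0, 0), cons(0, b))), f(f(c, cons(0, 0)), cons(0, 0)))), 0)   [R1 at 1.1]
3. cons(f(cons(0, c), cons(f(0, f(cons(0, 0), cons(0, b))), f(f(c, cons(0, 0)), cons(0, 0)))), 0)  →  cons(f(cons(0, c), cons(f(0, cons(0, 0)), f(f(c, cons(0, 0)), cons(0, 0)))), 0)   [R1 at 1.2.1.2]
4. cons(f(cons(0, c), cons(f(0, cons(0, 0)), f(f(c, cons(0, 0)), cons(0, 0)))), 0)  →  cons(f(cons(0, c), cons(0, f(f(c, cons(0, 0)), cons(0, 0)))), 0)   [R1 at 1.2.1]
5. cons(f(cons(0, c), cons(0, f(f(c, cons(0, 0)), cons(0, 0)))), 0)  →  cons(cons(0, c), 0)   [R1 at 1]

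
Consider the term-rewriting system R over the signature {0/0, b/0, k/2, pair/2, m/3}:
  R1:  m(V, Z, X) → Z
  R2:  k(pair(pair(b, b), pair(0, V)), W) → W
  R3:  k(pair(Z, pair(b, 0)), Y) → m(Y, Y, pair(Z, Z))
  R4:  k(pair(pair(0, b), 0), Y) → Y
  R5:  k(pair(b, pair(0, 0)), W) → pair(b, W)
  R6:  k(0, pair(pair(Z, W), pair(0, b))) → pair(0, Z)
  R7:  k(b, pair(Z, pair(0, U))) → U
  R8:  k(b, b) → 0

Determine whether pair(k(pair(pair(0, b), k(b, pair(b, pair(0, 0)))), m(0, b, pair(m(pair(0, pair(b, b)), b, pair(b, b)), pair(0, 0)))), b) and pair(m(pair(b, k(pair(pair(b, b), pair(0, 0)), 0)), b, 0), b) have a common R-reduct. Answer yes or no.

Reduce t₁ = pair(k(pair(pair(0, b), k(b, pair(b, pair(0, 0)))), m(0, b, pair(m(pair(0, pair(b, b)), b, pair(b, b)), pair(0, 0)))), b):
1. pair(k(pair(pair(0, b), k(b, pair(b, pair(0, 0)))), m(0, b, pair(m(pair(0, pair(b, b)), b, pair(b, b)), pair(0, 0)))), b)  →  pair(k(pair(pair(0, b), 0), m(0, b, pair(m(pair(0, pair(b, b)), b, pair(b, b)), pair(0, 0)))), b)   [R7 at 1.1.2]
2. pair(k(pair(pair(0, b), 0), m(0, b, pair(m(pair(0, pair(b, b)), b, pair(b, b)), pair(0, 0)))), b)  →  pair(m(0, b, pair(m(pair(0, pair(b, b)), b, pair(b, b)), pair(0, 0))), b)   [R4 at 1]
3. pair(m(0, b, pair(m(pair(0, pair(b, b)), b, pair(b, b)), pair(0, 0))), b)  →  pair(b, b)   [R1 at 1]

Reduce t₂ = pair(m(pair(b, k(pair(pair(b, b), pair(0, 0)), 0)), b, 0), b):
1. pair(m(pair(b, k(pair(pair(b, b), pair(0, 0)), 0)), b, 0), b)  →  pair(b, b)   [R1 at 1]

yes — NF(t₁) = pair(b, b), NF(t₂) = pair(b, b)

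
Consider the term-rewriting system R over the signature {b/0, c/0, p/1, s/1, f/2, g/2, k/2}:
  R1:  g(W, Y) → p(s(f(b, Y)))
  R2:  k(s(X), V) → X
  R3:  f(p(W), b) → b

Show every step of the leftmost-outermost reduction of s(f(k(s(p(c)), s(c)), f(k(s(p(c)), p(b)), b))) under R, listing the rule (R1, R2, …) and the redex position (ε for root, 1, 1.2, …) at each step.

1. s(f(k(s(p(c)), s(c)), f(k(s(p(c)), p(b)), b)))  →  s(f(p(c), f(k(s(p(c)), p(b)), b)))   [R2 at 1.1]
2. s(f(p(c), f(k(s(p(c)), p(b)), b)))  →  s(f(p(c), f(p(c), b)))   [R2 at 1.2.1]
3. s(f(p(c), f(p(c), b)))  →  s(f(p(c), b))   [R3 at 1.2]
4. s(f(p(c), b))  →  s(b)   [R3 at 1]

s(b)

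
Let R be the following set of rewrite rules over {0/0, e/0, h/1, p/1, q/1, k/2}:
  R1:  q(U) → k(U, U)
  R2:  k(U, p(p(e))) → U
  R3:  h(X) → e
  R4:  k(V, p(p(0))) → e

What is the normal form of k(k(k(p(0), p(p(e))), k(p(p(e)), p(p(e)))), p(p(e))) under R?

1. k(k(k(p(0), p(p(e))), k(p(p(e)), p(p(e)))), p(p(e)))  →  k(k(p(0), p(p(e))), k(p(p(e)), p(p(e))))   [R2 at ε]
2. k(k(p(0), p(p(e))), k(p(p(e)), p(p(e))))  →  k(p(0), k(p(p(e)), p(p(e))))   [R2 at 1]
3. k(p(0), k(p(p(e)), p(p(e))))  →  k(p(0), p(p(e)))   [R2 at 2]
4. k(p(0), p(p(e)))  →  p(0)   [R2 at ε]

p(0)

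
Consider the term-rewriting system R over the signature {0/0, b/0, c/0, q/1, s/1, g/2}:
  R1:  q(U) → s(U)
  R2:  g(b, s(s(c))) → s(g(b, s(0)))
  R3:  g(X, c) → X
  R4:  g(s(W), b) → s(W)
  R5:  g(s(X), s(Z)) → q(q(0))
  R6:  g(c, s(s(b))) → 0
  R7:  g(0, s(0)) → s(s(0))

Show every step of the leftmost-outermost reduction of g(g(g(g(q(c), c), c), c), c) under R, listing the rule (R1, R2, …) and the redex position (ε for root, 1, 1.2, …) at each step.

s(c)

1. g(g(g(g(q(c), c), c), c), c)  →  g(g(g(q(c), c), c), c)   [R3 at ε]
2. g(g(g(q(c), c), c), c)  →  g(g(q(c), c), c)   [R3 at ε]
3. g(g(q(c), c), c)  →  g(q(c), c)   [R3 at ε]
4. g(q(c), c)  →  q(c)   [R3 at ε]
5. q(c)  →  s(c)   [R1 at ε]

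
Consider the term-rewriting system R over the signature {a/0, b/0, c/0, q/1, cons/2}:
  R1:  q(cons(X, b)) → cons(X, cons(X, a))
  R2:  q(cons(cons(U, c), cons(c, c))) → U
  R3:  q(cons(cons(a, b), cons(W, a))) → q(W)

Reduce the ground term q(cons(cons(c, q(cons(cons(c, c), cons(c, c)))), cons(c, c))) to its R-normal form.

1. q(cons(cons(c, q(cons(cons(c, c), cons(c, c)))), cons(c, c)))  →  q(cons(cons(c, c), cons(c, c)))   [R2 at 1.1.2]
2. q(cons(cons(c, c), cons(c, c)))  →  c   [R2 at ε]

c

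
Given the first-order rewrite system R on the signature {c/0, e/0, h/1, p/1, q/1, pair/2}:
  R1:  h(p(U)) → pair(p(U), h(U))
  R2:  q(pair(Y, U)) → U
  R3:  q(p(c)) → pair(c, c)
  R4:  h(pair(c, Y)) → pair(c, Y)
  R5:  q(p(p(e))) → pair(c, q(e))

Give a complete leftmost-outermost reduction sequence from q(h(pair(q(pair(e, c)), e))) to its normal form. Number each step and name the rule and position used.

1. q(h(pair(q(pair(e, c)), e)))  →  q(h(pair(c, e)))   [R2 at 1.1.1]
2. q(h(pair(c, e)))  →  q(pair(c, e))   [R4 at 1]
3. q(pair(c, e))  →  e   [R2 at ε]

e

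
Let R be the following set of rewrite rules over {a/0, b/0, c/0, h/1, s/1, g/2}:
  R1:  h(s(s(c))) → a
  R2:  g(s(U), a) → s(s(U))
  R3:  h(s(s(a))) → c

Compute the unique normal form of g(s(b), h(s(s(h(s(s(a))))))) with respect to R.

1. g(s(b), h(s(s(h(s(s(a)))))))  →  g(s(b), h(s(s(c))))   [R3 at 2.1.1.1]
2. g(s(b), h(s(s(c))))  →  g(s(b), a)   [R1 at 2]
3. g(s(b), a)  →  s(s(b))   [R2 at ε]

s(s(b))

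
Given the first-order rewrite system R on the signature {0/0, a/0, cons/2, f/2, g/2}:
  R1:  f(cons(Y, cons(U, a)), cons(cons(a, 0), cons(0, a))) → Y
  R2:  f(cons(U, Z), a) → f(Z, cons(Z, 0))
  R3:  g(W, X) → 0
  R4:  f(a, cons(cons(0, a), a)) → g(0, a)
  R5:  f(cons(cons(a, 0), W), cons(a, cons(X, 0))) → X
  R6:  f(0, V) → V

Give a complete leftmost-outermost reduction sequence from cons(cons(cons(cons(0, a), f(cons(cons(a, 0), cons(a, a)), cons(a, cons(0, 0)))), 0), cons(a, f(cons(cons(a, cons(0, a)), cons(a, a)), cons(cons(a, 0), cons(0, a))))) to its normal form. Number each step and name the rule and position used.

cons(cons(cons(cons(0, a), 0), 0), cons(a, cons(a, cons(0, a))))

1. cons(cons(cons(cons(0, a), f(cons(cons(a, 0), cons(a, a)), cons(a, cons(0, 0)))), 0), cons(a, f(cons(cons(a, cons(0, a)), cons(a, a)), cons(cons(a, 0), cons(0, a)))))  →  cons(cons(cons(cons(0, a), 0), 0), cons(a, f(cons(cons(a, cons(0, a)), cons(a, a)), cons(cons(a, 0), cons(0, a)))))   [R5 at 1.1.2]
2. cons(cons(cons(cons(0, a), 0), 0), cons(a, f(cons(cons(a, cons(0, a)), cons(a, a)), cons(cons(a, 0), cons(0, a)))))  →  cons(cons(cons(cons(0, a), 0), 0), cons(a, cons(a, cons(0, a))))   [R1 at 2.2]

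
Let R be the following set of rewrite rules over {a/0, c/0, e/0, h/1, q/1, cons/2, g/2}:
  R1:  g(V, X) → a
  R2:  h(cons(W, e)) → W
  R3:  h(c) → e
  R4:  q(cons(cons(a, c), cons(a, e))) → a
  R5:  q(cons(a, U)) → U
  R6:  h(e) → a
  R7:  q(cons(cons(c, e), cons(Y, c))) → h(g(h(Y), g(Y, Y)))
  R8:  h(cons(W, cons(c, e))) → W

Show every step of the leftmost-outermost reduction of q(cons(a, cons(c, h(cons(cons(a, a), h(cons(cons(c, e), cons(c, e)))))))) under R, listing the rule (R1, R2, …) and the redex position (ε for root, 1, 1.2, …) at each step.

cons(c, cons(a, a))

1. q(cons(a, cons(c, h(cons(cons(a, a), h(cons(cons(c, e), cons(c, e))))))))  →  cons(c, h(cons(cons(a, a), h(cons(cons(c, e), cons(c, e))))))   [R5 at ε]
2. cons(c, h(cons(cons(a, a), h(cons(cons(c, e), cons(c, e))))))  →  cons(c, h(cons(cons(a, a), cons(c, e))))   [R8 at 2.1.2]
3. cons(c, h(cons(cons(a, a), cons(c, e))))  →  cons(c, cons(a, a))   [R8 at 2]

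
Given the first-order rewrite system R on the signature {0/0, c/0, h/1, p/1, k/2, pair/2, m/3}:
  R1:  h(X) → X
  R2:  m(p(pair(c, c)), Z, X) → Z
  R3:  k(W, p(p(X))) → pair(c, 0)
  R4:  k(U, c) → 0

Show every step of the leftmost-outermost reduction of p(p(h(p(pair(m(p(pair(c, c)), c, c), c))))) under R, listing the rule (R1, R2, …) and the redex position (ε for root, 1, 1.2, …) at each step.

p(p(p(pair(c, c))))

1. p(p(h(p(pair(m(p(pair(c, c)), c, c), c)))))  →  p(p(p(pair(m(p(pair(c, c)), c, c), c))))   [R1 at 1.1]
2. p(p(p(pair(m(p(pair(c, c)), c, c), c))))  →  p(p(p(pair(c, c))))   [R2 at 1.1.1.1]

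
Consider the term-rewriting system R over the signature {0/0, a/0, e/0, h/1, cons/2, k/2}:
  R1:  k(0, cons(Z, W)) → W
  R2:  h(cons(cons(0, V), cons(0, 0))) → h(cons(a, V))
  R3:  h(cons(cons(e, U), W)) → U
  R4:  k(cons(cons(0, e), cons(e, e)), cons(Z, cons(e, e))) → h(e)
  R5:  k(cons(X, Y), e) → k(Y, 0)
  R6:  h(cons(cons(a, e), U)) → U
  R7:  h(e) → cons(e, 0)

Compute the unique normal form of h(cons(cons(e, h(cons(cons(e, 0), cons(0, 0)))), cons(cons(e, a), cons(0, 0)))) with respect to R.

1. h(cons(cons(e, h(cons(cons(e, 0), cons(0, 0)))), cons(cons(e, a), cons(0, 0))))  →  h(cons(cons(e, 0), cons(0, 0)))   [R3 at ε]
2. h(cons(cons(e, 0), cons(0, 0)))  →  0   [R3 at ε]

0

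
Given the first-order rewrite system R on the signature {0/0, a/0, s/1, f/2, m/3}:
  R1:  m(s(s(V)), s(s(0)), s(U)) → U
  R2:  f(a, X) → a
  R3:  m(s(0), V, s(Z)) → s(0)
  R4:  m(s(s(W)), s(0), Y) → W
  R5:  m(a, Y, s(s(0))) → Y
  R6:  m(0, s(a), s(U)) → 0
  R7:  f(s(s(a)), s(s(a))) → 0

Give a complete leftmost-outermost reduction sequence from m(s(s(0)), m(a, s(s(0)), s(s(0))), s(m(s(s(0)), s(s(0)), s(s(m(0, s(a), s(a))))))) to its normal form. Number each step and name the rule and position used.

1. m(s(s(0)), m(a, s(s(0)), s(s(0))), s(m(s(s(0)), s(s(0)), s(s(m(0, s(a), s(a)))))))  →  m(s(s(0)), s(s(0)), s(m(s(s(0)), s(s(0)), s(s(m(0, s(a), s(a)))))))   [R5 at 2]
2. m(s(s(0)), s(s(0)), s(m(s(s(0)), s(s(0)), s(s(m(0, s(a), s(a)))))))  →  m(s(s(0)), s(s(0)), s(s(m(0, s(a), s(a)))))   [R1 at ε]
3. m(s(s(0)), s(s(0)), s(s(m(0, s(a), s(a)))))  →  s(m(0, s(a), s(a)))   [R1 at ε]
4. s(m(0, s(a), s(a)))  →  s(0)   [R6 at 1]

s(0)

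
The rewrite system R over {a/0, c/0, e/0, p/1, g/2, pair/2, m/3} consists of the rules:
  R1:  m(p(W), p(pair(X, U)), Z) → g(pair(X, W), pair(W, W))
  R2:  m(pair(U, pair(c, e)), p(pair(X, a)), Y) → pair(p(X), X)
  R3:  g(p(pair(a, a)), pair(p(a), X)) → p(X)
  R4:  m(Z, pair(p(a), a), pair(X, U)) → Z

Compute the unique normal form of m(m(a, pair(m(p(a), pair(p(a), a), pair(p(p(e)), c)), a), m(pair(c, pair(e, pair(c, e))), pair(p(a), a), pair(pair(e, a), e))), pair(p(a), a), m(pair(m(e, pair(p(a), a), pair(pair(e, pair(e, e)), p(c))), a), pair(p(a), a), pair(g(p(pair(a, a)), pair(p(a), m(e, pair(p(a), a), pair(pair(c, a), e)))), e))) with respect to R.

a

1. m(m(a, pair(m(p(a), pair(p(a), a), pair(p(p(e)), c)), a), m(pair(c, pair(e, pair(c, e))), pair(p(a), a), pair(pair(e, a), e))), pair(p(a), a), m(pair(m(e, pair(p(a), a), pair(pair(e, pair(e, e)), p(c))), a), pair(p(a), a), pair(g(p(pair(a, a)), pair(p(a), m(e, pair(p(a), a), pair(pair(c, a), e)))), e)))  →  m(m(a, pair(p(a), a), m(pair(c, pair(e, pair(c, e))), pair(p(a), a), pair(pair(e, a), e))), pair(p(a), a), m(pair(m(e, pair(p(a), a), pair(pair(e, pair(e, e)), p(c))), a), pair(p(a), a), pair(g(p(pair(a, a)), pair(p(a), m(e, pair(p(a), a), pair(pair(c, a), e)))), e)))   [R4 at 1.2.1]
2. m(m(a, pair(p(a), a), m(pair(c, pair(e, pair(c, e))), pair(p(a), a), pair(pair(e, a), e))), pair(p(a), a), m(pair(m(e, pair(p(a), a), pair(pair(e, pair(e, e)), p(c))), a), pair(p(a), a), pair(g(p(pair(a, a)), pair(p(a), m(e, pair(p(a), a), pair(pair(c, a), e)))), e)))  →  m(m(a, pair(p(a), a), pair(c, pair(e, pair(c, e)))), pair(p(a), a), m(pair(m(e, pair(p(a), a), pair(pair(e, pair(e, e)), p(c))), a), pair(p(a), a), pair(g(p(pair(a, a)), pair(p(a), m(e, pair(p(a), a), pair(pair(c, a), e)))), e)))   [R4 at 1.3]
3. m(m(a, pair(p(a), a), pair(c, pair(e, pair(c, e)))), pair(p(a), a), m(pair(m(e, pair(p(a), a), pair(pair(e, pair(e, e)), p(c))), a), pair(p(a), a), pair(g(p(pair(a, a)), pair(p(a), m(e, pair(p(a), a), pair(pair(c, a), e)))), e)))  →  m(a, pair(p(a), a), m(pair(m(e, pair(p(a), a), pair(pair(e, pair(e, e)), p(c))), a), pair(p(a), a), pair(g(p(pair(a, a)), pair(p(a), m(e, pair(p(a), a), pair(pair(c, a), e)))), e)))   [R4 at 1]
4. m(a, pair(p(a), a), m(pair(m(e, pair(p(a), a), pair(pair(e, pair(e, e)), p(c))), a), pair(p(a), a), pair(g(p(pair(a, a)), pair(p(a), m(e, pair(p(a), a), pair(pair(c, a), e)))), e)))  →  m(a, pair(p(a), a), pair(m(e, pair(p(a), a), pair(pair(e, pair(e, e)), p(c))), a))   [R4 at 3]
5. m(a, pair(p(a), a), pair(m(e, pair(p(a), a), pair(pair(e, pair(e, e)), p(c))), a))  →  a   [R4 at ε]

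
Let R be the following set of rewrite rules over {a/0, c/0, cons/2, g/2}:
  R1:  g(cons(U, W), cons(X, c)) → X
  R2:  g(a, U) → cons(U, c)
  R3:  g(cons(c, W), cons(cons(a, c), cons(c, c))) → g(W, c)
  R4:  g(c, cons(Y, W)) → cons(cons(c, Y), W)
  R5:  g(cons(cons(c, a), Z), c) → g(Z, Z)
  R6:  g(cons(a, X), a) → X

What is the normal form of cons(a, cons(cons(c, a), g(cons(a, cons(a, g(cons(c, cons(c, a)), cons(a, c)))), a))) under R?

1. cons(a, cons(cons(c, a), g(cons(a, cons(a, g(cons(c, cons(c, a)), cons(a, c)))), a)))  →  cons(a, cons(cons(c, a), cons(a, g(cons(c, cons(c, a)), cons(a, c)))))   [R6 at 2.2]
2. cons(a, cons(cons(c, a), cons(a, g(cons(c, cons(c, a)), cons(a, c)))))  →  cons(a, cons(cons(c, a), cons(a, a)))   [R1 at 2.2.2]

cons(a, cons(cons(c, a), cons(a, a)))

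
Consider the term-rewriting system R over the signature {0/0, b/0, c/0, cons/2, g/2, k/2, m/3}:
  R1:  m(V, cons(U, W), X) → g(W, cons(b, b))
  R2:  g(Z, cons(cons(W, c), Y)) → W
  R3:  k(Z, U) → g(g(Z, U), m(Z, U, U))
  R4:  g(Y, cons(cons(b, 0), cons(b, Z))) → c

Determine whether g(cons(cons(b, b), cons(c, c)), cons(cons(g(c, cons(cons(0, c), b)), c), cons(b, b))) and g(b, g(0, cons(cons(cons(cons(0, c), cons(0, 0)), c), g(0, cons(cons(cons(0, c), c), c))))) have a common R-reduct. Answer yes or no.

yes — NF(t₁) = 0, NF(t₂) = 0

Reduce t₁ = g(cons(cons(b, b), cons(c, c)), cons(cons(g(c, cons(cons(0, c), b)), c), cons(b, b))):
1. g(cons(cons(b, b), cons(c, c)), cons(cons(g(c, cons(cons(0, c), b)), c), cons(b, b)))  →  g(c, cons(cons(0, c), b))   [R2 at ε]
2. g(c, cons(cons(0, c), b))  →  0   [R2 at ε]

Reduce t₂ = g(b, g(0, cons(cons(cons(cons(0, c), cons(0, 0)), c), g(0, cons(cons(cons(0, c), c), c))))):
1. g(b, g(0, cons(cons(cons(cons(0, c), cons(0, 0)), c), g(0, cons(cons(cons(0, c), c), c)))))  →  g(b, cons(cons(0, c), cons(0, 0)))   [R2 at 2]
2. g(b, cons(cons(0, c), cons(0, 0)))  →  0   [R2 at ε]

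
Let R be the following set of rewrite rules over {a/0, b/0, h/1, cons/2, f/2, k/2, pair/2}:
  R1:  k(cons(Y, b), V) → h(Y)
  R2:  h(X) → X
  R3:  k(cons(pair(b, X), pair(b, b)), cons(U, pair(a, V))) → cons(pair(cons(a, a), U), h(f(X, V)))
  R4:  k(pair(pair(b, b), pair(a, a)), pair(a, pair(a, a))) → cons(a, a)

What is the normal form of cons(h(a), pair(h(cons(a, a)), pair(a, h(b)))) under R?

cons(a, pair(cons(a, a), pair(a, b)))

1. cons(h(a), pair(h(cons(a, a)), pair(a, h(b))))  →  cons(a, pair(h(cons(a, a)), pair(a, h(b))))   [R2 at 1]
2. cons(a, pair(h(cons(a, a)), pair(a, h(b))))  →  cons(a, pair(cons(a, a), pair(a, h(b))))   [R2 at 2.1]
3. cons(a, pair(cons(a, a), pair(a, h(b))))  →  cons(a, pair(cons(a, a), pair(a, b)))   [R2 at 2.2.2]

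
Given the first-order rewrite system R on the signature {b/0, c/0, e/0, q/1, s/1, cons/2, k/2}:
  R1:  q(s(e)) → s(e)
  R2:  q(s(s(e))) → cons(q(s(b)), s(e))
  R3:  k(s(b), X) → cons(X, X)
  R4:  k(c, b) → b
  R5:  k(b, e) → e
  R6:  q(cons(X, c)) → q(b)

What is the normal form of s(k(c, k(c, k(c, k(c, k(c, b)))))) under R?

1. s(k(c, k(c, k(c, k(c, k(c, b))))))  →  s(k(c, k(c, k(c, k(c, b)))))   [R4 at 1.2.2.2.2]
2. s(k(c, k(c, k(c, k(c, b)))))  →  s(k(c, k(c, k(c, b))))   [R4 at 1.2.2.2]
3. s(k(c, k(c, k(c, b))))  →  s(k(c, k(c, b)))   [R4 at 1.2.2]
4. s(k(c, k(c, b)))  →  s(k(c, b))   [R4 at 1.2]
5. s(k(c, b))  →  s(b)   [R4 at 1]

s(b)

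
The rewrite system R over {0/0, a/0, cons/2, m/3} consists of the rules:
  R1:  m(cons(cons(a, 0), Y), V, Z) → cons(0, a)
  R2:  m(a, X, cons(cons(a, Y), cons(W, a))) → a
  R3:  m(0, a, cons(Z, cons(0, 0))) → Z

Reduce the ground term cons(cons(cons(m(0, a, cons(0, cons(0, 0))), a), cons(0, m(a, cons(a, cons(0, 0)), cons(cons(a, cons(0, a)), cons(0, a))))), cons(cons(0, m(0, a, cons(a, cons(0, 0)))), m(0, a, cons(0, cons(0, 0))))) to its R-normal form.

cons(cons(cons(0, a), cons(0, a)), cons(cons(0, a), 0))

1. cons(cons(cons(m(0, a, cons(0, cons(0, 0))), a), cons(0, m(a, cons(a, cons(0, 0)), cons(cons(a, cons(0, a)), cons(0, a))))), cons(cons(0, m(0, a, cons(a, cons(0, 0)))), m(0, a, cons(0, cons(0, 0)))))  →  cons(cons(cons(0, a), cons(0, m(a, cons(a, cons(0, 0)), cons(cons(a, cons(0, a)), cons(0, a))))), cons(cons(0, m(0, a, cons(a, cons(0, 0)))), m(0, a, cons(0, cons(0, 0)))))   [R3 at 1.1.1]
2. cons(cons(cons(0, a), cons(0, m(a, cons(a, cons(0, 0)), cons(cons(a, cons(0, a)), cons(0, a))))), cons(cons(0, m(0, a, cons(a, cons(0, 0)))), m(0, a, cons(0, cons(0, 0)))))  →  cons(cons(cons(0, a), cons(0, a)), cons(cons(0, m(0, a, cons(a, cons(0, 0)))), m(0, a, cons(0, cons(0, 0)))))   [R2 at 1.2.2]
3. cons(cons(cons(0, a), cons(0, a)), cons(cons(0, m(0, a, cons(a, cons(0, 0)))), m(0, a, cons(0, cons(0, 0)))))  →  cons(cons(cons(0, a), cons(0, a)), cons(cons(0, a), m(0, a, cons(0, cons(0, 0)))))   [R3 at 2.1.2]
4. cons(cons(cons(0, a), cons(0, a)), cons(cons(0, a), m(0, a, cons(0, cons(0, 0)))))  →  cons(cons(cons(0, a), cons(0, a)), cons(cons(0, a), 0))   [R3 at 2.2]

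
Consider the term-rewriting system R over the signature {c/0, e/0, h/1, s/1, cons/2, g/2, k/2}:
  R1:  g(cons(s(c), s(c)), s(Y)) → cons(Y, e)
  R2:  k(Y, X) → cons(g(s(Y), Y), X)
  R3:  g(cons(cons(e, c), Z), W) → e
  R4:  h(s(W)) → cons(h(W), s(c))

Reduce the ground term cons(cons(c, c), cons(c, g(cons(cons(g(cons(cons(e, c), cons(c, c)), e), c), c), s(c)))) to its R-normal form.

cons(cons(c, c), cons(c, e))

1. cons(cons(c, c), cons(c, g(cons(cons(g(cons(cons(e, c), cons(c, c)), e), c), c), s(c))))  →  cons(cons(c, c), cons(c, g(cons(cons(e, c), c), s(c))))   [R3 at 2.2.1.1.1]
2. cons(cons(c, c), cons(c, g(cons(cons(e, c), c), s(c))))  →  cons(cons(c, c), cons(c, e))   [R3 at 2.2]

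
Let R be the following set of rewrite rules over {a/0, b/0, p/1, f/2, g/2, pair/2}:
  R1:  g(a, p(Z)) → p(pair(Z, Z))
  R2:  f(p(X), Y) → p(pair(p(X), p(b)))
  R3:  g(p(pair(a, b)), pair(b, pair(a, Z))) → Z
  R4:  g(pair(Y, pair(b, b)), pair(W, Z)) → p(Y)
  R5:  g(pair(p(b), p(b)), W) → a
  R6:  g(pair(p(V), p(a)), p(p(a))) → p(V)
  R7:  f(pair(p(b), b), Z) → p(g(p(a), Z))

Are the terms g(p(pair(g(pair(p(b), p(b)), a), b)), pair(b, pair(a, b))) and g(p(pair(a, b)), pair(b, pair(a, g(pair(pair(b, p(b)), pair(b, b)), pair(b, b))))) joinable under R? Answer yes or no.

Reduce t₁ = g(p(pair(g(pair(p(b), p(b)), a), b)), pair(b, pair(a, b))):
1. g(p(pair(g(pair(p(b), p(b)), a), b)), pair(b, pair(a, b)))  →  g(p(pair(a, b)), pair(b, pair(a, b)))   [R5 at 1.1.1]
2. g(p(pair(a, b)), pair(b, pair(a, b)))  →  b   [R3 at ε]

Reduce t₂ = g(p(pair(a, b)), pair(b, pair(a, g(pair(pair(b, p(b)), pair(b, b)), pair(b, b))))):
1. g(p(pair(a, b)), pair(b, pair(a, g(pair(pair(b, p(b)), pair(b, b)), pair(b, b)))))  →  g(pair(pair(b, p(b)), pair(b, b)), pair(b, b))   [R3 at ε]
2. g(pair(pair(b, p(b)), pair(b, b)), pair(b, b))  →  p(pair(b, p(b)))   [R4 at ε]

no — NF(t₁) = b, NF(t₂) = p(pair(b, p(b)))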